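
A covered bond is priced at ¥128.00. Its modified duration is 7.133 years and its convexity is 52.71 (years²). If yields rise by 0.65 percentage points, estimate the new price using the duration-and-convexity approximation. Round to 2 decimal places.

¥122.21

Duration effect: -D_mod·Δy = -7.133 × (+0.0065) = -0.0463645
Convexity effect: ½·C·(Δy)² = 0.5 × 52.71 × (0.0065)² = +0.00111349875
ΔP/P ≈ -0.0463645 + 0.00111349875 = -0.04525100125
New price ≈ 128.00 × (1 - 0.04525100125) = 122.20787184.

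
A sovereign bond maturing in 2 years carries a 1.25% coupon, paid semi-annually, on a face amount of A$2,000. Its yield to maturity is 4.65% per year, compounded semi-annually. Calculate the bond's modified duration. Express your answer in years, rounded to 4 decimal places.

Periodic yield y = 0.02325. First find Macaulay duration:
  t   CF        PV=CF/(1+0.02325)^t    t·PV
  1        12.50        12.2160        12.2160
  2        12.50        11.9384        23.8768
  3        12.50        11.6671        35.0014
  4     2,012.50     1,835.7303     7,342.9212
  Σ                  1,871.5518     7,414.0154
P = 1,871.5518; Macaulay duration = 7,414.0154 / 1,871.5518 = 3.96143 half-year periods = 1.98071 years.
Modified duration = D_Mac / (1 + y) = 1.98071 / 1.02325 = 1.93571 years.

1.9357 years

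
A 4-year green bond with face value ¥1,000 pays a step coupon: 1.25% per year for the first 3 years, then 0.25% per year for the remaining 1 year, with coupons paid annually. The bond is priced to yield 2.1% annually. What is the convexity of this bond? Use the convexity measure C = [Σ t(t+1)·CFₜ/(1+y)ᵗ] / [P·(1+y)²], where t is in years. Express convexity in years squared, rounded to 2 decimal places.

With y = 0.021:
  t   CF        PV=CF/(1+0.021)^t    t·PV        t(t+1)·PV
  1        12.50        12.2429        12.2429          24.4858
  2        12.50        11.9911        23.9822          71.9465
  3        12.50        11.7445        35.2334         140.9334
  4     1,002.50       922.5319     3,690.1278      18,450.6389
  Σ                    958.5104     3,761.5862      18,688.0046
P = 958.5104.
Convexity = Σ t(t+1)·PV / [P·(1+y)²] = 18,688.0046 / (958.5104 × 1.042441) = 18.70314.

18.70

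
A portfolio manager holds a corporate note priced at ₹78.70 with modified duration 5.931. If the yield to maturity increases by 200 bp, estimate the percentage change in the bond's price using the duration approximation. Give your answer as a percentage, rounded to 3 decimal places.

Duration approximation: ΔP/P ≈ -D_mod · Δy = -5.931 × (+0.02) = -0.118620.
As a percentage: -11.8620%.

-11.862%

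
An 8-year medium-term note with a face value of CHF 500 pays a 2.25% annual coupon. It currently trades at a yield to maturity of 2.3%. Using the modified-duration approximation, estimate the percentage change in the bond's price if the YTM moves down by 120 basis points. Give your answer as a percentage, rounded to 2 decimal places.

+8.69%

Periodic yield y = 0.023. Modified duration first:
  t   CF        PV=CF/(1+0.023)^t    t·PV
  1        11.25        10.9971        10.9971
  2        11.25        10.7498        21.4996
  3        11.25        10.5081        31.5244
  4        11.25        10.2719        41.0875
  5        11.25        10.0409        50.2047
  6        11.25         9.8152        58.8911
  7        11.25         9.5945        67.1616
  8       511.25       426.2145     3,409.7162
  Σ                    498.1921     3,691.0823
P = 498.1921; D_Mac = 7.40895 yrs; D_mod = 7.40895/(1+0.023) = 7.24238 yrs.
ΔP/P ≈ -D_mod · Δy = -7.24238 × (-0.012) = +0.086909 = +8.6909%.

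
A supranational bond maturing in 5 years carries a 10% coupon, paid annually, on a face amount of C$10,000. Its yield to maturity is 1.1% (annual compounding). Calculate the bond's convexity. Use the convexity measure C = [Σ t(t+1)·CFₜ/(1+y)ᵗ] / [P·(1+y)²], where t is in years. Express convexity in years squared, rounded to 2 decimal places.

With y = 0.011:
  t   CF        PV=CF/(1+0.011)^t    t·PV        t(t+1)·PV
  1     1,000.00       989.1197       989.1197       1,978.2394
  2     1,000.00       978.3577     1,956.7155       5,870.1465
  3     1,000.00       967.7129     2,903.1387      11,612.5549
  4     1,000.00       957.1839     3,828.7355      19,143.6777
  5    11,000.00    10,414.4636    52,072.3181     312,433.9086
  Σ                 14,306.8378    61,750.0275     351,038.5270
P = 14,306.8378.
Convexity = Σ t(t+1)·PV / [P·(1+y)²] = 351,038.5270 / (14,306.8378 × 1.022121) = 24.00539.

24.01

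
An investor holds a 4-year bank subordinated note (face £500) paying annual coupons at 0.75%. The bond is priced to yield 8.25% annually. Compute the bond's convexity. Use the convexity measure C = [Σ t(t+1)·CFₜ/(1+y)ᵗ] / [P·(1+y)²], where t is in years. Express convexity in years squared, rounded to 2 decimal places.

16.77

With y = 0.0825:
  t   CF        PV=CF/(1+0.0825)^t    t·PV        t(t+1)·PV
  1         3.75         3.4642         3.4642           6.9284
  2         3.75         3.2002         6.4004          19.2011
  3         3.75         2.9563         8.8689          35.4755
  4       503.75       366.8626     1,467.4504       7,337.2520
  Σ                    376.4833     1,486.1839       7,398.8570
P = 376.4833.
Convexity = Σ t(t+1)·PV / [P·(1+y)²] = 7,398.8570 / (376.4833 × 1.171806) = 16.77116.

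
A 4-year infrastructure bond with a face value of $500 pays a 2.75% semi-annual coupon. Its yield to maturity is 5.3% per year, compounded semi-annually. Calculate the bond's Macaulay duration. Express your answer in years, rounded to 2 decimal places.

3.80 years

Periodic yield y = 0.0265. Discount each cash flow and weight by its period:
  t   CF        PV=CF/(1+0.0265)^t    t·PV
  1        6.875         6.6975         6.6975
  2        6.875         6.5246        13.0492
  3        6.875         6.3562        19.0685
  4        6.875         6.1921        24.7683
  5        6.875         6.0322        30.1612
  6        6.875         5.8765        35.2590
  7        6.875         5.7248        40.0736
  8      506.875       411.1774     3,289.4192
  Σ                    454.5813     3,458.4966
Price P = Σ PV = 454.5813.
Macaulay duration = Σ(t·PV) / P = 3,458.4966 / 454.5813 = 7.60809 half-year periods.
In years: 7.60809 / 2 = 3.80405 years.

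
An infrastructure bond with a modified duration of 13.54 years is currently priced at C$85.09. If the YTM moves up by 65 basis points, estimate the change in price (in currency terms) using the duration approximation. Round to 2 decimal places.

-C$7.49

Duration approximation: ΔP/P ≈ -D_mod · Δy = -13.54 × (+0.0065) = -0.088010.
ΔP ≈ 85.09 × (-0.088010) = -7.4887709.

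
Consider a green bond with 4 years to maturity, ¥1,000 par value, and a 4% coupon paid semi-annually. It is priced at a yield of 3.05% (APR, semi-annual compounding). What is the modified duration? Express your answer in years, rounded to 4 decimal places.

3.6853 years

Periodic yield y = 0.01525. First find Macaulay duration:
  t   CF        PV=CF/(1+0.01525)^t    t·PV
  1        20.00        19.6996        19.6996
  2        20.00        19.4037        38.8074
  3        20.00        19.1122        57.3366
  4        20.00        18.8251        75.3005
  5        20.00        18.5424        92.7118
  6        20.00        18.2638       109.5830
  7        20.00        17.9895       125.9265
  8     1,020.00       903.6832     7,229.4652
  Σ                  1,035.5194     7,748.8306
P = 1,035.5194; Macaulay duration = 7,748.8306 / 1,035.5194 = 7.48304 half-year periods = 3.74152 years.
Modified duration = D_Mac / (1 + y) = 3.74152 / 1.01525 = 3.68532 years.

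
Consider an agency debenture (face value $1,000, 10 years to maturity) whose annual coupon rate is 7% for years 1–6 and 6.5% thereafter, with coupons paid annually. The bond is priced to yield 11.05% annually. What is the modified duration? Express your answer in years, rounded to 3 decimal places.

Periodic yield y = 0.1105. First find Macaulay duration:
  t   CF        PV=CF/(1+0.1105)^t    t·PV
  1        70.00        63.0347        63.0347
  2        70.00        56.7624       113.5248
  3        70.00        51.1143       153.3429
  4        70.00        46.0282       184.1127
  5        70.00        41.4482       207.2408
  6        70.00        37.3239       223.9432
  7        65.00        31.2093       218.4648
  8        65.00        28.1038       224.8303
  9        65.00        25.3073       227.7660
  10    1,065.00       373.3911     3,733.9111
  Σ                    753.7231     5,350.1713
P = 753.7231; Macaulay duration = 5,350.1713 / 753.7231 = 7.09832 years.
Modified duration = D_Mac / (1 + y) = 7.09832 / 1.1105 = 6.39201 years.

6.392 years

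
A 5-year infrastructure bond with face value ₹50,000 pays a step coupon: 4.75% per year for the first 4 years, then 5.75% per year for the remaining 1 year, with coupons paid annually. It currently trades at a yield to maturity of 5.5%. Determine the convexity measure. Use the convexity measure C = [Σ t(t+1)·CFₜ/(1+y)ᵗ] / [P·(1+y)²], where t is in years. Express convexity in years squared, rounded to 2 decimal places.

With y = 0.055:
  t   CF        PV=CF/(1+0.055)^t    t·PV        t(t+1)·PV
  1     2,375.00     2,251.1848     2,251.1848       4,502.3697
  2     2,375.00     2,133.8245     4,267.6490      12,802.9469
  3     2,375.00     2,022.5825     6,067.7474      24,270.9894
  4     2,375.00     1,917.1398     7,668.5591      38,342.7953
  5    52,875.00    40,456.4790   202,282.3948   1,213,694.3688
  Σ                 48,781.2105   222,537.5350   1,293,613.4701
P = 48,781.2105.
Convexity = Σ t(t+1)·PV / [P·(1+y)²] = 1,293,613.4701 / (48,781.2105 × 1.113025) = 23.82578.

23.83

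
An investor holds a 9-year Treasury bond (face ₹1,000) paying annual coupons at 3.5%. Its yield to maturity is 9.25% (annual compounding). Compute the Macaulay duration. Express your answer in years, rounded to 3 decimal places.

Periodic yield y = 0.0925. Discount each cash flow and weight by its year:
  t   CF        PV=CF/(1+0.0925)^t    t·PV
  1        35.00        32.0366        32.0366
  2        35.00        29.3241        58.6483
  3        35.00        26.8413        80.5239
  4        35.00        24.5687        98.2748
  5        35.00        22.4885       112.4426
  6        35.00        20.5845       123.5067
  7        35.00        18.8416       131.8912
  8        35.00        17.2463       137.9706
  9     1,035.00       466.8177     4,201.3595
  Σ                    658.7494     4,976.6543
Price P = Σ PV = 658.7494.
Macaulay duration = Σ(t·PV) / P = 4,976.6543 / 658.7494 = 7.55470 years.

7.555 years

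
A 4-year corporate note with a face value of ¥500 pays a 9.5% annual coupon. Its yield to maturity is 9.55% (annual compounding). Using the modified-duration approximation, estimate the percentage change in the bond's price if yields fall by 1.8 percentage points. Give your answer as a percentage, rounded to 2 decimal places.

Periodic yield y = 0.0955. Modified duration first:
  t   CF        PV=CF/(1+0.0955)^t    t·PV
  1        47.50        43.3592        43.3592
  2        47.50        39.5794        79.1587
  3        47.50        36.1290       108.3871
  4       547.50       380.1321     1,520.5286
  Σ                    499.1998     1,751.4336
P = 499.1998; D_Mac = 3.50848 yrs; D_mod = 3.50848/(1+0.0955) = 3.20263 yrs.
ΔP/P ≈ -D_mod · Δy = -3.20263 × (-0.018) = +0.057647 = +5.7647%.

+5.76%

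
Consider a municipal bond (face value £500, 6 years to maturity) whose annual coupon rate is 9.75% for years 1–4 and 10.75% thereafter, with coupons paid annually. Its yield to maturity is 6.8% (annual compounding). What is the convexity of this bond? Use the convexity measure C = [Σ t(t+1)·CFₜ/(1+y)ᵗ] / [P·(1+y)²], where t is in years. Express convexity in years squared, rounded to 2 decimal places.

27.94

With y = 0.068:
  t   CF        PV=CF/(1+0.068)^t    t·PV        t(t+1)·PV
  1        48.75        45.6461        45.6461          91.2921
  2        48.75        42.7398        85.4795         256.4386
  3        48.75        40.0185       120.0555         480.2221
  4        48.75        37.4705       149.8820         749.4102
  5        53.75        38.6832       193.4159       1,160.4955
  6       553.75       373.1524     2,238.9143      15,672.4002
  Σ                    577.7104     2,833.3934      18,410.2587
P = 577.7104.
Convexity = Σ t(t+1)·PV / [P·(1+y)²] = 18,410.2587 / (577.7104 × 1.140624) = 27.93876.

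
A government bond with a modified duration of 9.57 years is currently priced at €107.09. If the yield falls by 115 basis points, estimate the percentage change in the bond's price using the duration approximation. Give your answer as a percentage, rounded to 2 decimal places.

Duration approximation: ΔP/P ≈ -D_mod · Δy = -9.57 × (-0.0115) = +0.110055.
As a percentage: +11.0055%.

+11.01%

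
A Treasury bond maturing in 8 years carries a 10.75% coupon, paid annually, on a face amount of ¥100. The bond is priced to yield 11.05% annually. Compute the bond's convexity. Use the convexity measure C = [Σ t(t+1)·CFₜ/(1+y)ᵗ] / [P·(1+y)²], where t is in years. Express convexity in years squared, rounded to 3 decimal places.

With y = 0.1105:
  t   CF        PV=CF/(1+0.1105)^t    t·PV        t(t+1)·PV
  1        10.75         9.6803         9.6803          19.3606
  2        10.75         8.7171        17.4342          52.3025
  3        10.75         7.8497        23.5491          94.1963
  4        10.75         7.0686        28.2745         141.3723
  5        10.75         6.3653        31.8263         190.9576
  6        10.75         5.7319        34.3913         240.7390
  7        10.75         5.1615        36.1307         289.0457
  8       110.75        47.8845       383.0762       3,447.6862
  Σ                     98.4589       564.3625       4,475.6602
P = 98.4589.
Convexity = Σ t(t+1)·PV / [P·(1+y)²] = 4,475.6602 / (98.4589 × 1.233210) = 36.86082.

36.861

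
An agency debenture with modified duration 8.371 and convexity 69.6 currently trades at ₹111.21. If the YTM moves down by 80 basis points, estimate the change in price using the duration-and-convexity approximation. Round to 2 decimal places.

Duration effect: -D_mod·Δy = -8.371 × (-0.008) = +0.066968
Convexity effect: ½·C·(Δy)² = 0.5 × 69.6 × (-0.008)² = +0.0022272
ΔP/P ≈ +0.066968 + 0.0022272 = +0.0691952
ΔP ≈ 111.21 × (+0.0691952) = +7.695198192.

+₹7.70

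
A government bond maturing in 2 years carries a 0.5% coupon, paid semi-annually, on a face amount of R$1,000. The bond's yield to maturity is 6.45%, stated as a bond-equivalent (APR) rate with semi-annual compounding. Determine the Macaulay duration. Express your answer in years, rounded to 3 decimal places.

1.992 years

Periodic yield y = 0.03225. Discount each cash flow and weight by its period:
  t   CF        PV=CF/(1+0.03225)^t    t·PV
  1         2.50         2.4219         2.4219
  2         2.50         2.3462         4.6925
  3         2.50         2.2729         6.8188
  4     1,002.50       882.9677     3,531.8708
  Σ                    890.0087     3,545.8039
Price P = Σ PV = 890.0087.
Macaulay duration = Σ(t·PV) / P = 3,545.8039 / 890.0087 = 3.98401 half-year periods.
In years: 3.98401 / 2 = 1.99201 years.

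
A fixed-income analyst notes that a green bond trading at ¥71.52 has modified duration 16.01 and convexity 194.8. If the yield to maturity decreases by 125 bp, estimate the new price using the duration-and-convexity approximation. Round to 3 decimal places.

Duration effect: -D_mod·Δy = -16.01 × (-0.0125) = +0.200125
Convexity effect: ½·C·(Δy)² = 0.5 × 194.8 × (-0.0125)² = +0.01521875
ΔP/P ≈ +0.200125 + 0.01521875 = +0.21534375
New price ≈ 71.52 × (1 + 0.21534375) = 86.921385.

¥86.921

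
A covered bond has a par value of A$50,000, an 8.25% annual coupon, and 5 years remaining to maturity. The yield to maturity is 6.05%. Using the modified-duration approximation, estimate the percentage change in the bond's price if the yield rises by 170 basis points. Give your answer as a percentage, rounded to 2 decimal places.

-6.94%

Periodic yield y = 0.0605. Modified duration first:
  t   CF        PV=CF/(1+0.0605)^t    t·PV
  1     4,125.00     3,889.6747     3,889.6747
  2     4,125.00     3,667.7743     7,335.5487
  3     4,125.00     3,458.5331    10,375.5992
  4     4,125.00     3,261.2287    13,044.9150
  5    54,125.00    40,350.0935   201,750.4674
  Σ                 54,627.3043   236,396.2049
P = 54,627.3043; D_Mac = 4.32744 yrs; D_mod = 4.32744/(1+0.0605) = 4.08056 yrs.
ΔP/P ≈ -D_mod · Δy = -4.08056 × (+0.017) = -0.069370 = -6.9370%.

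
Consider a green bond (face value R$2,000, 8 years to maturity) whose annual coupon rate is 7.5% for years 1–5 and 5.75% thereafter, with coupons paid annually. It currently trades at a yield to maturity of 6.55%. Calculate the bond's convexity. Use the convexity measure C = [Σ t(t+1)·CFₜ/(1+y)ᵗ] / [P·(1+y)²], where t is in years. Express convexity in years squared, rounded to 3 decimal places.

46.134

With y = 0.0655:
  t   CF        PV=CF/(1+0.0655)^t    t·PV        t(t+1)·PV
  1       150.00       140.7790       140.7790         281.5580
  2       150.00       132.1248       264.2496         792.7488
  3       150.00       124.0026       372.0079       1,488.0316
  4       150.00       116.3798       465.5190       2,327.5951
  5       150.00       109.2255       546.1274       3,276.7646
  6       115.00        78.5918       471.5507       3,300.8547
  7       115.00        73.7605       516.3233       4,130.5862
  8     2,115.00     1,273.1593    10,185.2742      91,667.4680
  Σ                  2,048.0232    12,961.8311     107,265.6070
P = 2,048.0232.
Convexity = Σ t(t+1)·PV / [P·(1+y)²] = 107,265.6070 / (2,048.0232 × 1.135290) = 46.13375.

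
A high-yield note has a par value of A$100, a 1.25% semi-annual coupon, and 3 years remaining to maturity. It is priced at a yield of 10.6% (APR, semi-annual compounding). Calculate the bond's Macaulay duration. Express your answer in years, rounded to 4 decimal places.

2.9456 years

Periodic yield y = 0.053. Discount each cash flow and weight by its period:
  t   CF        PV=CF/(1+0.053)^t    t·PV
  1        0.625         0.5935         0.5935
  2        0.625         0.5637         1.1273
  3        0.625         0.5353         1.6059
  4        0.625         0.5084         2.0334
  5        0.625         0.4828         2.4138
  6      100.625        73.8135       442.8809
  Σ                     76.4971       450.6549
Price P = Σ PV = 76.4971.
Macaulay duration = Σ(t·PV) / P = 450.6549 / 76.4971 = 5.89114 half-year periods.
In years: 5.89114 / 2 = 2.94557 years.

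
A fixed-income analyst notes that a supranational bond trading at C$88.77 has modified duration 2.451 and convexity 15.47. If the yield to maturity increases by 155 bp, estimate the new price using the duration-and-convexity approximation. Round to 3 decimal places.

C$85.563

Duration effect: -D_mod·Δy = -2.451 × (+0.0155) = -0.0379905
Convexity effect: ½·C·(Δy)² = 0.5 × 15.47 × (0.0155)² = +0.00185833375
ΔP/P ≈ -0.0379905 + 0.00185833375 = -0.03613216625
New price ≈ 88.77 × (1 - 0.03613216625) = 85.5625476019875.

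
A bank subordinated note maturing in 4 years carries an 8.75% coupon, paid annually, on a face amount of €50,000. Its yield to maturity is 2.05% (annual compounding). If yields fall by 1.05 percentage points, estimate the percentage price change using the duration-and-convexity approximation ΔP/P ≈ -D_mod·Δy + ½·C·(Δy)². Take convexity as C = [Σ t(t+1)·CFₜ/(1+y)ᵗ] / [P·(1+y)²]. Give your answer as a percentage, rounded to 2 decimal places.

+3.79%

With y = 0.0205:
  t   CF        PV=CF/(1+0.0205)^t    t·PV        t(t+1)·PV
  1     4,375.00     4,287.1142     4,287.1142       8,574.2283
  2     4,375.00     4,200.9938     8,401.9876      25,205.9627
  3     4,375.00     4,116.6034    12,349.8103      49,399.2410
  4    54,375.00    50,135.7174   200,542.8696   1,002,714.3481
  Σ                 62,740.4288   225,581.7816   1,085,893.7801
P = 62,740.4288; D_Mac = 3.59548 yrs; D_mod = 3.52325 yrs; C = 16.61934.
Duration effect: -3.52325 × (-0.0105) = +0.036994
Convexity effect: 0.5 × 16.61934 × (-0.0105)² = +0.0009161
ΔP/P ≈ +0.036994 + 0.0009161 = +0.037910 = +3.7910%.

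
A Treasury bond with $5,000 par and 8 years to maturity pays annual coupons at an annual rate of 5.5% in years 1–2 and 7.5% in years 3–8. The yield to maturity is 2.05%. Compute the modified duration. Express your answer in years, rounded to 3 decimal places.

Periodic yield y = 0.0205. First find Macaulay duration:
  t   CF        PV=CF/(1+0.0205)^t    t·PV
  1       275.00       269.4757       269.4757
  2       275.00       264.0625       528.1249
  3       375.00       352.8517     1,058.5552
  4       375.00       345.7636     1,383.0543
  5       375.00       338.8178     1,694.0890
  6       375.00       332.0116     1,992.0694
  7       375.00       325.3421     2,277.3944
  8     5,375.00     4,569.5601    36,556.4810
  Σ                  6,797.8851    45,759.2439
P = 6,797.8851; Macaulay duration = 45,759.2439 / 6,797.8851 = 6.73139 years.
Modified duration = D_Mac / (1 + y) = 6.73139 / 1.0205 = 6.59617 years.

6.596 years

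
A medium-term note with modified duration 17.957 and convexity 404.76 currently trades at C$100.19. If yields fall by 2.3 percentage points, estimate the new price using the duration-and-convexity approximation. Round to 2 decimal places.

C$152.30

Duration effect: -D_mod·Δy = -17.957 × (-0.023) = +0.413011
Convexity effect: ½·C·(Δy)² = 0.5 × 404.76 × (-0.023)² = +0.10705902
ΔP/P ≈ +0.413011 + 0.10705902 = +0.52007002
New price ≈ 100.19 × (1 + 0.52007002) = 152.2958153038.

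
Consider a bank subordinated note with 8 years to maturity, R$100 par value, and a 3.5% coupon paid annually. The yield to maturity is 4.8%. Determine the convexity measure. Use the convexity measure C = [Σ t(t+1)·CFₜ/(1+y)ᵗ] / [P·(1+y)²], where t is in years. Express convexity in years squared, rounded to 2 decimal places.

With y = 0.048:
  t   CF        PV=CF/(1+0.048)^t    t·PV        t(t+1)·PV
  1         3.50         3.3397         3.3397           6.6794
  2         3.50         3.1867         6.3735          19.1204
  3         3.50         3.0408         9.1223          36.4893
  4         3.50         2.9015        11.6060          58.0300
  5         3.50         2.7686        13.8430          83.0583
  6         3.50         2.6418        15.8508         110.9557
  7         3.50         2.5208        17.6456         141.1650
  8       103.50        71.1296       569.0364       5,121.3279
  Σ                     91.5295       646.8174       5,576.8260
P = 91.5295.
Convexity = Σ t(t+1)·PV / [P·(1+y)²] = 5,576.8260 / (91.5295 × 1.098304) = 55.47580.

55.48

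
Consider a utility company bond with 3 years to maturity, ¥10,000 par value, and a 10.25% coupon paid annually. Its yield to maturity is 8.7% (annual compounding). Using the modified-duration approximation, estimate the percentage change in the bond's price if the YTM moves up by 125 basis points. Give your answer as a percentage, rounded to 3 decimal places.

-3.145%

Periodic yield y = 0.087. Modified duration first:
  t   CF        PV=CF/(1+0.087)^t    t·PV
  1     1,025.00       942.9623       942.9623
  2     1,025.00       867.4906     1,734.9812
  3    11,025.00     8,584.0051    25,752.0152
  Σ                 10,394.4580    28,429.9587
P = 10,394.4580; D_Mac = 2.73511 yrs; D_mod = 2.73511/(1+0.087) = 2.51620 yrs.
ΔP/P ≈ -D_mod · Δy = -2.51620 × (+0.0125) = -0.031452 = -3.1452%.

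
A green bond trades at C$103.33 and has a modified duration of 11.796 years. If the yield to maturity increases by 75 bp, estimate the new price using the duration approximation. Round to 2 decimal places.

C$94.19

Duration approximation: ΔP/P ≈ -D_mod · Δy = -11.796 × (+0.0075) = -0.088470.
New price ≈ 103.33 × (1 - 0.088470) = 94.1883949.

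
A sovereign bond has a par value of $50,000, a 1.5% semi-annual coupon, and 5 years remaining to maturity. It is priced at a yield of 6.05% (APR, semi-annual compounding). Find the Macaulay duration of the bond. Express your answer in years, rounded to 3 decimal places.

Periodic yield y = 0.03025. Discount each cash flow and weight by its period:
  t   CF        PV=CF/(1+0.03025)^t    t·PV
  1       375.00       363.9893       363.9893
  2       375.00       353.3019       706.6039
  3       375.00       342.9284     1,028.7851
  4       375.00       332.8594     1,331.4374
  5       375.00       323.0860     1,615.4300
  6       375.00       313.5996     1,881.5977
  7       375.00       304.3918     2,130.7424
  8       375.00       295.4543     2,363.6342
  9       375.00       286.7792     2,581.0129
  10   50,375.00    37,392.8724   373,928.7237
  Σ                 40,309.2622   387,931.9566
Price P = Σ PV = 40,309.2622.
Macaulay duration = Σ(t·PV) / P = 387,931.9566 / 40,309.2622 = 9.62389 half-year periods.
In years: 9.62389 / 2 = 4.81195 years.

4.812 years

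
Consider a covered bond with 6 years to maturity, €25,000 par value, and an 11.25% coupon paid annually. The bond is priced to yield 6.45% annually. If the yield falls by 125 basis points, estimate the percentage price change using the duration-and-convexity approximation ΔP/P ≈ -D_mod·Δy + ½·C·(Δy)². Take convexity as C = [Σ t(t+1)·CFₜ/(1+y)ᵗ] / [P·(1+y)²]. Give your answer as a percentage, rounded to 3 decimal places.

+5.866%

With y = 0.0645:
  t   CF        PV=CF/(1+0.0645)^t    t·PV        t(t+1)·PV
  1     2,812.50     2,642.0855     2,642.0855       5,284.1710
  2     2,812.50     2,481.9967     4,963.9934      14,891.9802
  3     2,812.50     2,331.6080     6,994.8240      27,979.2958
  4     2,812.50     2,190.3316     8,761.3264      43,806.6319
  5     2,812.50     2,057.6154    10,288.0770      61,728.4621
  6    27,812.50    19,114.6361   114,687.8164     802,814.7148
  Σ                 30,818.2732   148,338.1226     956,505.2558
P = 30,818.2732; D_Mac = 4.81332 yrs; D_mod = 4.52167 yrs; C = 27.38973.
Duration effect: -4.52167 × (-0.0125) = +0.056521
Convexity effect: 0.5 × 27.38973 × (-0.0125)² = +0.0021398
ΔP/P ≈ +0.056521 + 0.0021398 = +0.058661 = +5.8661%.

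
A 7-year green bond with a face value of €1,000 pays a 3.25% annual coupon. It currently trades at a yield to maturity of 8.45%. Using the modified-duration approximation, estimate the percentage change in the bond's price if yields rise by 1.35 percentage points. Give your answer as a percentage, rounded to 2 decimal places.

Periodic yield y = 0.0845. Modified duration first:
  t   CF        PV=CF/(1+0.0845)^t    t·PV
  1        32.50        29.9677        29.9677
  2        32.50        27.6328        55.2655
  3        32.50        25.4797        76.4392
  4        32.50        23.4944        93.9778
  5        32.50        21.6638       108.3192
  6        32.50        19.9759       119.8553
  7     1,032.50       585.1715     4,096.2005
  Σ                    733.3859     4,580.0252
P = 733.3859; D_Mac = 6.24504 yrs; D_mod = 6.24504/(1+0.0845) = 5.75845 yrs.
ΔP/P ≈ -D_mod · Δy = -5.75845 × (+0.0135) = -0.077739 = -7.7739%.

-7.77%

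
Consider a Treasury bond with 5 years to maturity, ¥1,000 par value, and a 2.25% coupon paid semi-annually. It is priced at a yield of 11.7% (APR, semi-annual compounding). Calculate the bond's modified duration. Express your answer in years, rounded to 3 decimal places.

4.423 years

Periodic yield y = 0.0585. First find Macaulay duration:
  t   CF        PV=CF/(1+0.0585)^t    t·PV
  1        11.25        10.6282        10.6282
  2        11.25        10.0409        20.0817
  3        11.25         9.4859        28.4578
  4        11.25         8.9617        35.8467
  5        11.25         8.4664        42.3319
  6        11.25         7.9985        47.9909
  7        11.25         7.5564        52.8950
  8        11.25         7.1388        57.1105
  9        11.25         6.7443        60.6984
  10    1,011.25       572.7300     5,727.2997
  Σ                    649.7510     6,083.3408
P = 649.7510; Macaulay duration = 6,083.3408 / 649.7510 = 9.36257 half-year periods = 4.68129 years.
Modified duration = D_Mac / (1 + y) = 4.68129 / 1.0585 = 4.42257 years.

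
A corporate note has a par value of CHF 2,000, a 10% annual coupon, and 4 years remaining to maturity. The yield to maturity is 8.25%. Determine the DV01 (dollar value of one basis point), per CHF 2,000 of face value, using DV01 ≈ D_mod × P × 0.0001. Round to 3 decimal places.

CHF 0.684

Periodic yield y = 0.0825.
  t   CF        PV=CF/(1+0.0825)^t    t·PV
  1       200.00       184.7575       184.7575
  2       200.00       170.6767       341.3534
  3       200.00       157.6690       473.0070
  4     2,200.00     1,602.1791     6,408.7164
  Σ                  2,115.2823     7,407.8342
P = 2,115.2823; D_Mac = 3.50205 yrs; D_mod = 3.23515 yrs.
DV01 ≈ 3.23515 × 2,115.2823 × 0.0001 = 0.684326.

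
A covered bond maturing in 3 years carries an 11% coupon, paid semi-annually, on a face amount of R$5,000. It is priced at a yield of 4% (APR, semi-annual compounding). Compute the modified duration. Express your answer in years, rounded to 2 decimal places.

2.62 years

Periodic yield y = 0.02. First find Macaulay duration:
  t   CF        PV=CF/(1+0.02)^t    t·PV
  1       275.00       269.6078       269.6078
  2       275.00       264.3214       528.6428
  3       275.00       259.1386       777.4159
  4       275.00       254.0575     1,016.2300
  5       275.00       249.0760     1,245.3799
  6     5,275.00     4,684.0490    28,104.2942
  Σ                  5,980.2504    31,941.5707
P = 5,980.2504; Macaulay duration = 31,941.5707 / 5,980.2504 = 5.34118 half-year periods = 2.67059 years.
Modified duration = D_Mac / (1 + y) = 2.67059 / 1.02 = 2.61822 years.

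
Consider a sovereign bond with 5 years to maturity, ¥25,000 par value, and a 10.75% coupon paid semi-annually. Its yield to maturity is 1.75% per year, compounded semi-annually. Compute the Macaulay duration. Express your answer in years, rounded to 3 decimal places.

Periodic yield y = 0.00875. Discount each cash flow and weight by its period:
  t   CF        PV=CF/(1+0.00875)^t    t·PV
  1     1,343.75     1,332.0942     1,332.0942
  2     1,343.75     1,320.5395     2,641.0789
  3     1,343.75     1,309.0850     3,927.2549
  4     1,343.75     1,297.7298     5,190.9193
  5     1,343.75     1,286.4732     6,432.3659
  6     1,343.75     1,275.3142     7,651.8851
  7     1,343.75     1,264.2520     8,849.7639
  8     1,343.75     1,253.2857    10,026.2859
  9     1,343.75     1,242.4146    11,181.7314
  10   26,343.75    24,145.8289   241,458.2891
  Σ                 35,727.0170   298,691.6686
Price P = Σ PV = 35,727.0170.
Macaulay duration = Σ(t·PV) / P = 298,691.6686 / 35,727.0170 = 8.36039 half-year periods.
In years: 8.36039 / 2 = 4.18019 years.

4.180 years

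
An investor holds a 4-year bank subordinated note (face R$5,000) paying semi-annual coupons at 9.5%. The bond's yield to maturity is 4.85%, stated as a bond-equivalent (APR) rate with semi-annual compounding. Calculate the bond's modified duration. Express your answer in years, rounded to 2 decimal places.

Periodic yield y = 0.02425. First find Macaulay duration:
  t   CF        PV=CF/(1+0.02425)^t    t·PV
  1       237.50       231.8770       231.8770
  2       237.50       226.3871       452.7742
  3       237.50       221.0272       663.0816
  4       237.50       215.7942       863.1767
  5       237.50       210.6851     1,053.4253
  6       237.50       205.6969     1,234.1815
  7       237.50       200.8269     1,405.7880
  8     5,237.50     4,323.9061    34,591.2489
  Σ                  5,836.2004    40,495.5532
P = 5,836.2004; Macaulay duration = 40,495.5532 / 5,836.2004 = 6.93868 half-year periods = 3.46934 years.
Modified duration = D_Mac / (1 + y) = 3.46934 / 1.02425 = 3.38720 years.

3.39 years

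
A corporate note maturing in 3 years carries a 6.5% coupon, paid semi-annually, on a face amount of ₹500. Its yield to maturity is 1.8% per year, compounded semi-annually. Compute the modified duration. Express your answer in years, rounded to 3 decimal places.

Periodic yield y = 0.009. First find Macaulay duration:
  t   CF        PV=CF/(1+0.009)^t    t·PV
  1        16.25        16.1051        16.1051
  2        16.25        15.9614        31.9228
  3        16.25        15.8190        47.4571
  4        16.25        15.6779        62.7117
  5        16.25        15.5381        77.6904
  6       516.25       489.2300     2,935.3799
  Σ                    568.3315     3,171.2670
P = 568.3315; Macaulay duration = 3,171.2670 / 568.3315 = 5.57996 half-year periods = 2.78998 years.
Modified duration = D_Mac / (1 + y) = 2.78998 / 1.009 = 2.76509 years.

2.765 years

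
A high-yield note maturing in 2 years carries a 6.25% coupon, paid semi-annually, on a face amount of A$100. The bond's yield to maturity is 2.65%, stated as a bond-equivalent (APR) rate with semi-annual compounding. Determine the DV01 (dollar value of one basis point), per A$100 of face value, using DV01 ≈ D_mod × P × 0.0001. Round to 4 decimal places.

Periodic yield y = 0.01325.
  t   CF        PV=CF/(1+0.01325)^t    t·PV
  1        3.125         3.0841         3.0841
  2        3.125         3.0438         6.0876
  3        3.125         3.0040         9.0120
  4      103.125        97.8357       391.3429
  Σ                    106.9677       409.5267
P = 106.9677; D_Mac = 3.82851 half-year periods = 1.91425 yrs; D_mod = 1.88922 yrs.
DV01 ≈ 1.88922 × 106.9677 × 0.0001 = 0.020209.

A$0.0202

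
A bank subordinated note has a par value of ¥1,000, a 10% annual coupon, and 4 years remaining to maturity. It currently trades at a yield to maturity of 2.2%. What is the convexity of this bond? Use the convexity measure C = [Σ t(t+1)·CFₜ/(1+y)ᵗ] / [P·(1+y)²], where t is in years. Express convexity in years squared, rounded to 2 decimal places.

16.30

With y = 0.022:
  t   CF        PV=CF/(1+0.022)^t    t·PV        t(t+1)·PV
  1       100.00        97.8474        97.8474         195.6947
  2       100.00        95.7411       191.4821         574.4463
  3       100.00        93.6801       281.0403       1,124.1611
  4     1,100.00     1,008.2985     4,033.1938      20,165.9691
  Σ                  1,295.5670     4,603.5636      22,060.2713
P = 1,295.5670.
Convexity = Σ t(t+1)·PV / [P·(1+y)²] = 22,060.2713 / (1,295.5670 × 1.044484) = 16.30231.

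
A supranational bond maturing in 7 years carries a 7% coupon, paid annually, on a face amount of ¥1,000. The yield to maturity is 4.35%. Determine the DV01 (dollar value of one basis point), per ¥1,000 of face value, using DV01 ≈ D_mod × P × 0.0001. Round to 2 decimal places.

Periodic yield y = 0.0435.
  t   CF        PV=CF/(1+0.0435)^t    t·PV
  1        70.00        67.0819        67.0819
  2        70.00        64.2855       128.5710
  3        70.00        61.6057       184.8170
  4        70.00        59.0375       236.1501
  5        70.00        56.5765       282.8823
  6        70.00        54.2180       325.3079
  7     1,070.00       794.2123     5,559.4860
  Σ                  1,157.0174     6,784.2963
P = 1,157.0174; D_Mac = 5.86361 yrs; D_mod = 5.61917 yrs.
DV01 ≈ 5.61917 × 1,157.0174 × 0.0001 = 0.650148.

¥0.65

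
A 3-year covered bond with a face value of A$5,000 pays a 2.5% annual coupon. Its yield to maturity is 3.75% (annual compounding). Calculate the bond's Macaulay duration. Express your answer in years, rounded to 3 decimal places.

2.926 years

Periodic yield y = 0.0375. Discount each cash flow and weight by its year:
  t   CF        PV=CF/(1+0.0375)^t    t·PV
  1       125.00       120.4819       120.4819
  2       125.00       116.1272       232.2543
  3     5,125.00     4,589.1215    13,767.3644
  Σ                  4,825.7306    14,120.1007
Price P = Σ PV = 4,825.7306.
Macaulay duration = Σ(t·PV) / P = 14,120.1007 / 4,825.7306 = 2.92600 years.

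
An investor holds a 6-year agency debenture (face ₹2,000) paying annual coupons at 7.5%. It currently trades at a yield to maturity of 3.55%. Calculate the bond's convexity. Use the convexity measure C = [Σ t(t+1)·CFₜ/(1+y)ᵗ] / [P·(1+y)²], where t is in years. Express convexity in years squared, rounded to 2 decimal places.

31.75

With y = 0.0355:
  t   CF        PV=CF/(1+0.0355)^t    t·PV        t(t+1)·PV
  1       150.00       144.8576       144.8576         289.7151
  2       150.00       139.8914       279.7828         839.3485
  3       150.00       135.0955       405.2866       1,621.1462
  4       150.00       130.4640       521.8562       2,609.2809
  5       150.00       125.9914       629.9568       3,779.7406
  6     2,150.00     1,743.9653    10,463.7918      73,246.5428
  Σ                  2,420.2652    12,445.5317      82,385.7742
P = 2,420.2652.
Convexity = Σ t(t+1)·PV / [P·(1+y)²] = 82,385.7742 / (2,420.2652 × 1.072260) = 31.74600.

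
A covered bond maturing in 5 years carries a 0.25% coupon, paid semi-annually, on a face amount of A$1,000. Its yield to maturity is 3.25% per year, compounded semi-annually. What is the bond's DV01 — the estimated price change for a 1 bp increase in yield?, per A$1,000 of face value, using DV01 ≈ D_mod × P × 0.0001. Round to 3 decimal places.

A$0.422

Periodic yield y = 0.01625.
  t   CF        PV=CF/(1+0.01625)^t    t·PV
  1         1.25         1.2300         1.2300
  2         1.25         1.2103         2.4207
  3         1.25         1.1910         3.5730
  4         1.25         1.1719         4.6878
  5         1.25         1.1532         5.7660
  6         1.25         1.1348         6.8086
  7         1.25         1.1166         7.8164
  8         1.25         1.0988         8.7901
  9         1.25         1.0812         9.7308
  10    1,001.25       852.1910     8,521.9100
  Σ                    862.5789     8,572.7334
P = 862.5789; D_Mac = 9.93849 half-year periods = 4.96925 yrs; D_mod = 4.88979 yrs.
DV01 ≈ 4.88979 × 862.5789 × 0.0001 = 0.421783.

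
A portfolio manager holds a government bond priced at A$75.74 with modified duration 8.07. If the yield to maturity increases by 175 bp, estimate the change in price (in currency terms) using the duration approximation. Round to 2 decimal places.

-A$10.70

Duration approximation: ΔP/P ≈ -D_mod · Δy = -8.07 × (+0.0175) = -0.141225.
ΔP ≈ 75.74 × (-0.141225) = -10.6963815.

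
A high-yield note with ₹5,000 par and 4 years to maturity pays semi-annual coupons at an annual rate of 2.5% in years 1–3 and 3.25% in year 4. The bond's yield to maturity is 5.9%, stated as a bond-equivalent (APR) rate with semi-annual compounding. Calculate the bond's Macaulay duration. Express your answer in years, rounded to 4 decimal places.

Periodic yield y = 0.0295. Discount each cash flow and weight by its period:
  t   CF        PV=CF/(1+0.0295)^t    t·PV
  1        62.50        60.7091        60.7091
  2        62.50        58.9695       117.9390
  3        62.50        57.2797       171.8392
  4        62.50        55.6384       222.5536
  5        62.50        54.0441       270.2205
  6        62.50        52.4955       314.9729
  7        81.25        66.2886       464.0203
  8     5,081.25     4,026.7972    32,214.3774
  Σ                  4,432.2221    33,836.6319
Price P = Σ PV = 4,432.2221.
Macaulay duration = Σ(t·PV) / P = 33,836.6319 / 4,432.2221 = 7.63424 half-year periods.
In years: 7.63424 / 2 = 3.81712 years.

3.8171 years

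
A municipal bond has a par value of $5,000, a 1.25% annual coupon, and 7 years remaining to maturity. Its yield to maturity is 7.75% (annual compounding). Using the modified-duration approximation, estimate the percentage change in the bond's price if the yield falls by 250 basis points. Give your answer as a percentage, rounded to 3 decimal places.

Periodic yield y = 0.0775. Modified duration first:
  t   CF        PV=CF/(1+0.0775)^t    t·PV
  1        62.50        58.0046        58.0046
  2        62.50        53.8326       107.6652
  3        62.50        49.9607       149.8820
  4        62.50        46.3672       185.4688
  5        62.50        43.0322       215.1610
  6        62.50        39.9371       239.6225
  7     5,062.50     3,002.2309    21,015.6160
  Σ                  3,293.3653    21,971.4202
P = 3,293.3653; D_Mac = 6.67142 yrs; D_mod = 6.67142/(1+0.0775) = 6.19157 yrs.
ΔP/P ≈ -D_mod · Δy = -6.19157 × (-0.025) = +0.154789 = +15.4789%.

+15.479%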